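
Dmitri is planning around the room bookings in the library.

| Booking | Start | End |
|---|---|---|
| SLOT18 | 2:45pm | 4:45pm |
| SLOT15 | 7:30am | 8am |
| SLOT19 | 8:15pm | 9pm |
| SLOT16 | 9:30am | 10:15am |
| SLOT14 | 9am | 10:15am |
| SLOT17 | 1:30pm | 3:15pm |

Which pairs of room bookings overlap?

Sorted by start: SLOT15, SLOT14, SLOT16, SLOT17, SLOT18, SLOT19.
SLOT14 starts after SLOT15 ends — done with SLOT15.
SLOT16 starts before SLOT14 ends → SLOT14 and SLOT16 overlap.
SLOT17 starts after SLOT14 ends — done with SLOT14.
SLOT17 starts after SLOT16 ends — done with SLOT16.
SLOT18 starts before SLOT17 ends → SLOT17 and SLOT18 overlap.
SLOT19 starts after SLOT17 ends.
SLOT19 starts after SLOT18 ends.

SLOT14 & SLOT16, SLOT17 & SLOT18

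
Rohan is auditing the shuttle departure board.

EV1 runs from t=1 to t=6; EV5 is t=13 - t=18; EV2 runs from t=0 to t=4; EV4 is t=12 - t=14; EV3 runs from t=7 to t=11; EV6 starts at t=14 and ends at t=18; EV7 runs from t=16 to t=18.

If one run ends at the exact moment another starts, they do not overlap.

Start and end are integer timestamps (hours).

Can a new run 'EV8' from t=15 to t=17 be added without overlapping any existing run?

EV2: ends t=4 at or before EV8 starts t=15 → clear.
EV1: ends t=6 at or before EV8 starts t=15 → clear.
EV3: ends t=11 at or before EV8 starts t=15 → clear.
EV4: ends t=14 at or before EV8 starts t=15 → clear.
EV5: starts t=13 before EV8 ends t=17, and ends t=18 after EV8 starts t=15 → overlap.
EV6: starts t=14 before EV8 ends t=17, and ends t=18 after EV8 starts t=15 → overlap.
EV7: starts t=16 before EV8 ends t=17, and ends t=18 after EV8 starts t=15 → overlap.
EV8 overlaps EV5, EV6, EV7.

No — it overlaps EV5, EV6, EV7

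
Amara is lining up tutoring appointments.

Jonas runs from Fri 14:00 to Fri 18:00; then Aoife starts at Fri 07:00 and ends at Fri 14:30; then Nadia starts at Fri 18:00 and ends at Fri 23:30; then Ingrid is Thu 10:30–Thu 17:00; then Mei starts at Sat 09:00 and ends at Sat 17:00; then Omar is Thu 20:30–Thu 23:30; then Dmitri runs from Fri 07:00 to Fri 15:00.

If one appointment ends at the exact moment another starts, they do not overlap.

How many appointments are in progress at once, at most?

Walk through starts and ends in time order (an end at T is processed before a start at T):
Thu 10:30 start Ingrid → 1
Thu 17:00 end Ingrid → 0
Thu 20:30 start Omar → 1
Thu 23:30 end Omar → 0
Fri 07:00 start Aoife → 1
Fri 07:00 start Dmitri → 2
Fri 14:00 start Jonas → 3
Fri 14:30 end Aoife → 2
Fri 15:00 end Dmitri → 1
Fri 18:00 end Jonas → 0
Fri 18:00 start Nadia → 1
Fri 23:30 end Nadia → 0
Sat 09:00 start Mei → 1
Sat 17:00 end Mei → 0
Peak is 3, at Fri 14:00 (Aoife, Dmitri, Jonas).

3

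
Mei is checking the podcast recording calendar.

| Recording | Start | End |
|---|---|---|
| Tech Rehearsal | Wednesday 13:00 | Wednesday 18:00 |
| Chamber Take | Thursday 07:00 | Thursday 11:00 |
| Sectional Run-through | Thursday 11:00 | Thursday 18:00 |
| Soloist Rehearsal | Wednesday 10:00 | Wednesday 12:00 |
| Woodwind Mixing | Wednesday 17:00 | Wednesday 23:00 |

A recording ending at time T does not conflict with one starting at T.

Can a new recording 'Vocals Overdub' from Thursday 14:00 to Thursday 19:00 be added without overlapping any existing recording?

Soloist Rehearsal: ends Wednesday 12:00 at or before Vocals Overdub starts Thursday 14:00 → clear.
Tech Rehearsal: ends Wednesday 18:00 at or before Vocals Overdub starts Thursday 14:00 → clear.
Woodwind Mixing: ends Wednesday 23:00 at or before Vocals Overdub starts Thursday 14:00 → clear.
Chamber Take: ends Thursday 11:00 at or before Vocals Overdub starts Thursday 14:00 → clear.
Sectional Run-through: starts Thursday 11:00 before Vocals Overdub ends Thursday 19:00, and ends Thursday 18:00 after Vocals Overdub starts Thursday 14:00 → overlap.
Vocals Overdub overlaps Sectional Run-through.

No — it overlaps Sectional Run-through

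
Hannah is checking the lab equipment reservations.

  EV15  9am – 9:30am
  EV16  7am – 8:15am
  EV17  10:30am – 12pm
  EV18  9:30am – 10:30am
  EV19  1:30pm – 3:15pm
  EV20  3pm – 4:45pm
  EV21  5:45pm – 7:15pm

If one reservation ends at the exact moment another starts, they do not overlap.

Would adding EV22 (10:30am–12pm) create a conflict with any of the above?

EV16: ends 8:15am at or before EV22 starts 10:30am → clear.
EV15: ends 9:30am at or before EV22 starts 10:30am → clear.
EV18: ends 10:30am at or before EV22 starts 10:30am → clear.
EV17: starts 10:30am before EV22 ends 12pm, and ends 12pm after EV22 starts 10:30am → overlap.
EV19: starts 1:30pm at or after EV22 ends 12pm → clear.
EV20: starts 3pm at or after EV22 ends 12pm → clear.
EV21: starts 5:45pm at or after EV22 ends 12pm → clear.
EV22 overlaps EV17.

Yes — it overlaps EV17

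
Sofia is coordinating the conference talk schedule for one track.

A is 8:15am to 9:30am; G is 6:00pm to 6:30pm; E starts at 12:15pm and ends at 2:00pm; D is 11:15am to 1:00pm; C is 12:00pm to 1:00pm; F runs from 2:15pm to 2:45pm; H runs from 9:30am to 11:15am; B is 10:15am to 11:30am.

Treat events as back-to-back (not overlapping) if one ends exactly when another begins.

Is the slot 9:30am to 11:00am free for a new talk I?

No — it overlaps B, H

A: ends 9:30am at or before I starts 9:30am → clear.
H: starts 9:30am before I ends 11:00am, and ends 11:15am after I starts 9:30am → overlap.
B: starts 10:15am before I ends 11:00am, and ends 11:30am after I starts 9:30am → overlap.
D: starts 11:15am at or after I ends 11:00am → clear.
C: starts 12:00pm at or after I ends 11:00am → clear.
E: starts 12:15pm at or after I ends 11:00am → clear.
F: starts 2:15pm at or after I ends 11:00am → clear.
G: starts 6:00pm at or after I ends 11:00am → clear.
I overlaps B, H.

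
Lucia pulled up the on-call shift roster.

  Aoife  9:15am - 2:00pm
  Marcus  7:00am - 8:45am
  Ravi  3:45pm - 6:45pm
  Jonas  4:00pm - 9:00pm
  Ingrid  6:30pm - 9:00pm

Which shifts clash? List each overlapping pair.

Ingrid & Jonas, Ingrid & Ravi, Jonas & Ravi

Check each pair: they overlap iff neither finishes before the other starts.
Sorted by start: Marcus, Aoife, Ravi, Jonas, Ingrid.
Aoife starts after Marcus ends, so Marcus has no further overlaps.
Ravi starts after Aoife ends, so Aoife has no further overlaps.
Jonas starts before Ravi ends → Ravi and Jonas overlap.
Ingrid starts before Ravi ends → Ravi and Ingrid overlap.
Ingrid starts before Jonas ends → Jonas and Ingrid overlap.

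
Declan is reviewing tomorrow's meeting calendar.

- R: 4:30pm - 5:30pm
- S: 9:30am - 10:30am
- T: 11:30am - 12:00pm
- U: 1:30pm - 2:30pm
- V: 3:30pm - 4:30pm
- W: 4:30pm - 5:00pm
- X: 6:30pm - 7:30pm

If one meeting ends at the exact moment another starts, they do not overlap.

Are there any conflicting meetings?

Sorted by start: S, T, U, V, R, W, X.
T starts after S ends, so S has no further overlaps.
U starts after T ends, so T has no further overlaps.
V starts after U ends, so U has no further overlaps.
R starts exactly when V ends (back-to-back, no overlap), so V has no further overlaps.
W starts before R ends → R and W overlap.
That's a conflict, so the schedule is not conflict-free.

Yes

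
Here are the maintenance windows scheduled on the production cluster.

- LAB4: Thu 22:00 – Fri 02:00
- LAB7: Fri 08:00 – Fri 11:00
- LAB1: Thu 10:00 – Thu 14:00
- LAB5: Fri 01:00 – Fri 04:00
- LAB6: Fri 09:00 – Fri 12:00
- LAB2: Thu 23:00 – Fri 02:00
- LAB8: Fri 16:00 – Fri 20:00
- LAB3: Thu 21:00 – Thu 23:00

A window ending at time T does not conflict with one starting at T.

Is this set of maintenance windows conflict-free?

Sorted by start: LAB1, LAB3, LAB4, LAB2, LAB5, LAB7, LAB6, LAB8.
LAB3 starts after LAB1 ends, so nothing later overlaps LAB1 either.
LAB4 starts before LAB3 ends → LAB3 and LAB4 overlap.
That's a conflict, so the schedule is not conflict-free.

No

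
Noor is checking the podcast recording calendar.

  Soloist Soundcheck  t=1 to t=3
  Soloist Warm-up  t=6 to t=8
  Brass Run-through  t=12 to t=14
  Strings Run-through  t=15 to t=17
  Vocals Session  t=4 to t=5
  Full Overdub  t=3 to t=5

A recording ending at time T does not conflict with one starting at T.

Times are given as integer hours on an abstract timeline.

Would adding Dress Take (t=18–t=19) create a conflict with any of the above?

No — it doesn't clash with anything

Soloist Soundcheck: ends t=3 at or before Dress Take starts t=18 → clear.
Full Overdub: ends t=5 at or before Dress Take starts t=18 → clear.
Vocals Session: ends t=5 at or before Dress Take starts t=18 → clear.
Soloist Warm-up: ends t=8 at or before Dress Take starts t=18 → clear.
Brass Run-through: ends t=14 at or before Dress Take starts t=18 → clear.
Strings Run-through: ends t=17 at or before Dress Take starts t=18 → clear.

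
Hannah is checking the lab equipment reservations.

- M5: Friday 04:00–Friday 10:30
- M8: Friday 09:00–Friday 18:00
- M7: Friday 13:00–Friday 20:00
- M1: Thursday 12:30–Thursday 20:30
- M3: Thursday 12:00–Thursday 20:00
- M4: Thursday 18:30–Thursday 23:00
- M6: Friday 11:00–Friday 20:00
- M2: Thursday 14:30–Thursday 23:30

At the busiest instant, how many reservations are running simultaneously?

Sort all start/end points and keep a running count:
Thursday 12:00 start M3 → 1
Thursday 12:30 start M1 → 2
Thursday 14:30 start M2 → 3
Thursday 18:30 start M4 → 4
Thursday 20:00 end M3 → 3
Thursday 20:30 end M1 → 2
Thursday 23:00 end M4 → 1
Thursday 23:30 end M2 → 0
Friday 04:00 start M5 → 1
Friday 09:00 start M8 → 2
Friday 10:30 end M5 → 1
Friday 11:00 start M6 → 2
Friday 13:00 start M7 → 3
Friday 18:00 end M8 → 2
Friday 20:00 end M6 → 1
Friday 20:00 end M7 → 0
Peak is 4, at Thursday 18:30 (M1, M2, M3, M4).

4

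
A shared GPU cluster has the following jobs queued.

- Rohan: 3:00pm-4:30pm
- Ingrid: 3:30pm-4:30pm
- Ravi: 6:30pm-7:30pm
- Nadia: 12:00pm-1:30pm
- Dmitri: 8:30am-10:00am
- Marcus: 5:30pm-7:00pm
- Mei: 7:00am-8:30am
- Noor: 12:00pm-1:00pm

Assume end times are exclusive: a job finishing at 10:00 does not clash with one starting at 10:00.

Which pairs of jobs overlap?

Sorted by start: Mei, Dmitri, Noor, Nadia, Rohan, Ingrid, Marcus, Ravi.
Dmitri starts exactly when Mei ends (back-to-back, no overlap), so nothing later overlaps Mei either.
Noor starts after Dmitri ends, so nothing later overlaps Dmitri either.
Nadia starts before Noor ends → Noor and Nadia overlap.
Rohan starts after Noor ends, so nothing later overlaps Noor either.
Rohan starts after Nadia ends, so nothing later overlaps Nadia either.
Ingrid starts before Rohan ends → Rohan and Ingrid overlap.
Marcus starts after Rohan ends, so nothing later overlaps Rohan either.
Marcus starts after Ingrid ends, so nothing later overlaps Ingrid either.
Ravi starts before Marcus ends → Marcus and Ravi overlap.

Ingrid & Rohan, Marcus & Ravi, Nadia & Noor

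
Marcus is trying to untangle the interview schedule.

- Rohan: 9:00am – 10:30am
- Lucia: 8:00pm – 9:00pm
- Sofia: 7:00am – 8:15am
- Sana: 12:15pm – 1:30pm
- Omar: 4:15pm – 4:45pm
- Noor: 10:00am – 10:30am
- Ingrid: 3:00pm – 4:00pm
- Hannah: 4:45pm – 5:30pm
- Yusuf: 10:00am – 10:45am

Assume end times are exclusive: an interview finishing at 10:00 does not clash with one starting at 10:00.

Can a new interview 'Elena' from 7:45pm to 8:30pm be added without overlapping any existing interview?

No — it overlaps Lucia

Sofia: ends 8:15am at or before Elena starts 7:45pm → clear.
Rohan: ends 10:30am at or before Elena starts 7:45pm → clear.
Noor: ends 10:30am at or before Elena starts 7:45pm → clear.
Yusuf: ends 10:45am at or before Elena starts 7:45pm → clear.
Sana: ends 1:30pm at or before Elena starts 7:45pm → clear.
Ingrid: ends 4:00pm at or before Elena starts 7:45pm → clear.
Omar: ends 4:45pm at or before Elena starts 7:45pm → clear.
Hannah: ends 5:30pm at or before Elena starts 7:45pm → clear.
Lucia: starts 8:00pm before Elena ends 8:30pm, and ends 9:00pm after Elena starts 7:45pm → overlap.
Elena overlaps Lucia.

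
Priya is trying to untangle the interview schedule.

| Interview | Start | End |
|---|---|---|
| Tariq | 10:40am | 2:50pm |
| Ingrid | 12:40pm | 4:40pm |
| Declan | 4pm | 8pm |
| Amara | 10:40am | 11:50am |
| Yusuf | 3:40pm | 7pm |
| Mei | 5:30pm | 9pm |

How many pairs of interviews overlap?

7

Sorted by start: Tariq, Amara, Ingrid, Yusuf, Declan, Mei.
Amara starts before Tariq ends → Tariq and Amara overlap.
Ingrid starts before Tariq ends → Tariq and Ingrid overlap.
Yusuf starts after Tariq ends, so Tariq has no further overlaps.
Ingrid starts after Amara ends, so Amara has no further overlaps.
Yusuf starts before Ingrid ends → Ingrid and Yusuf overlap.
Declan starts before Ingrid ends → Ingrid and Declan overlap.
Mei starts after Ingrid ends.
Declan starts before Yusuf ends → Yusuf and Declan overlap.
Mei starts before Yusuf ends → Yusuf and Mei overlap.
Mei starts before Declan ends → Declan and Mei overlap.
Overlapping pairs: Amara & Tariq, Declan & Ingrid, Declan & Mei, Declan & Yusuf, Ingrid & Tariq, Ingrid & Yusuf, Mei & Yusuf — 7 in total.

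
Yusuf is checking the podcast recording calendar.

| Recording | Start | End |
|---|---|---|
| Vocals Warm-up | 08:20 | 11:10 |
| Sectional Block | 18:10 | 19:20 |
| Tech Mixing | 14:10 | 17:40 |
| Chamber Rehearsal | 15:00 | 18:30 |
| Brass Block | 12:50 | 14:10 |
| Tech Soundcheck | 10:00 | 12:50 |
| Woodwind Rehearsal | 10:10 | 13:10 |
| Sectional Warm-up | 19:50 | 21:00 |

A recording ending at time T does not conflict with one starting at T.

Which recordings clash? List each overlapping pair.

Sorted by start: Vocals Warm-up, Tech Soundcheck, Woodwind Rehearsal, Brass Block, Tech Mixing, Chamber Rehearsal, Sectional Block, Sectional Warm-up.
Tech Soundcheck starts before Vocals Warm-up ends → Vocals Warm-up and Tech Soundcheck overlap.
Woodwind Rehearsal starts before Vocals Warm-up ends → Vocals Warm-up and Woodwind Rehearsal overlap.
Brass Block starts after Vocals Warm-up ends — done with Vocals Warm-up.
Woodwind Rehearsal starts before Tech Soundcheck ends → Tech Soundcheck and Woodwind Rehearsal overlap.
Brass Block starts exactly when Tech Soundcheck ends (back-to-back, no overlap) — done with Tech Soundcheck.
Brass Block starts before Woodwind Rehearsal ends → Woodwind Rehearsal and Brass Block overlap.
Tech Mixing starts after Woodwind Rehearsal ends — done with Woodwind Rehearsal.
Tech Mixing starts exactly when Brass Block ends (back-to-back, no overlap) — done with Brass Block.
Chamber Rehearsal starts before Tech Mixing ends → Tech Mixing and Chamber Rehearsal overlap.
Sectional Block starts after Tech Mixing ends — done with Tech Mixing.
Sectional Block starts before Chamber Rehearsal ends → Chamber Rehearsal and Sectional Block overlap.
Sectional Warm-up starts after Chamber Rehearsal ends.
Sectional Warm-up starts after Sectional Block ends.

Brass Block & Woodwind Rehearsal, Chamber Rehearsal & Sectional Block, Chamber Rehearsal & Tech Mixing, Tech Soundcheck & Vocals Warm-up, Tech Soundcheck & Woodwind Rehearsal, Vocals Warm-up & Woodwind Rehearsal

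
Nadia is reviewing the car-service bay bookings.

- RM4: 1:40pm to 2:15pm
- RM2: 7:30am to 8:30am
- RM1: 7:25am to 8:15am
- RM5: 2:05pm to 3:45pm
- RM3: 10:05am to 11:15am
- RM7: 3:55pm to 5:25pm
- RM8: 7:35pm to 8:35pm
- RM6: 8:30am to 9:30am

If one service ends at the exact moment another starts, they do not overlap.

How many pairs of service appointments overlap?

Sorted by start: RM1, RM2, RM6, RM3, RM4, RM5, RM7, RM8.
RM2 starts before RM1 ends → RM1 and RM2 overlap.
RM6 starts after RM1 ends; RM1 is clear from here.
RM6 starts exactly when RM2 ends (back-to-back, no overlap); RM2 is clear from here.
RM3 starts after RM6 ends; RM6 is clear from here.
RM4 starts after RM3 ends; RM3 is clear from here.
RM5 starts before RM4 ends → RM4 and RM5 overlap.
RM7 starts after RM4 ends; RM4 is clear from here.
RM7 starts after RM5 ends; RM5 is clear from here.
RM8 starts after RM7 ends.
Overlapping pairs: RM1 & RM2, RM4 & RM5 — 2 in total.

2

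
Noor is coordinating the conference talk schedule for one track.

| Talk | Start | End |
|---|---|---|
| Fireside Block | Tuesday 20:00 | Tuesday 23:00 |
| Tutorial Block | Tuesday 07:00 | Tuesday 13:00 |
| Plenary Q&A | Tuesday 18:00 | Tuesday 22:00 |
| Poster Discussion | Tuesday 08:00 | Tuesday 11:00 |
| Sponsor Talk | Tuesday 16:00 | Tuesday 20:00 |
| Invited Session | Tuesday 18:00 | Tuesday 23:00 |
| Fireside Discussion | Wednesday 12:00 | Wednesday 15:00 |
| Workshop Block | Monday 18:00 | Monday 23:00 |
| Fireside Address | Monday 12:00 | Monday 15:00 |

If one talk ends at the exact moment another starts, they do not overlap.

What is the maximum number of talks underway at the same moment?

Sweep the timeline, counting +1 at each start and −1 at each end (ends before starts at a tie):
Monday 12:00 start Fireside Address → 1
Monday 15:00 end Fireside Address → 0
Monday 18:00 start Workshop Block → 1
Monday 23:00 end Workshop Block → 0
Tuesday 07:00 start Tutorial Block → 1
Tuesday 08:00 start Poster Discussion → 2
Tuesday 11:00 end Poster Discussion → 1
Tuesday 13:00 end Tutorial Block → 0
Tuesday 16:00 start Sponsor Talk → 1
Tuesday 18:00 start Invited Session → 2
Tuesday 18:00 start Plenary Q&A → 3
Tuesday 20:00 end Sponsor Talk → 2
Tuesday 20:00 start Fireside Block → 3
Tuesday 22:00 end Plenary Q&A → 2
Tuesday 23:00 end Fireside Block → 1
Tuesday 23:00 end Invited Session → 0
Wednesday 12:00 start Fireside Discussion → 1
Wednesday 15:00 end Fireside Discussion → 0
Peak is 3, at Tuesday 18:00 (Invited Session, Plenary Q&A, Sponsor Talk).

3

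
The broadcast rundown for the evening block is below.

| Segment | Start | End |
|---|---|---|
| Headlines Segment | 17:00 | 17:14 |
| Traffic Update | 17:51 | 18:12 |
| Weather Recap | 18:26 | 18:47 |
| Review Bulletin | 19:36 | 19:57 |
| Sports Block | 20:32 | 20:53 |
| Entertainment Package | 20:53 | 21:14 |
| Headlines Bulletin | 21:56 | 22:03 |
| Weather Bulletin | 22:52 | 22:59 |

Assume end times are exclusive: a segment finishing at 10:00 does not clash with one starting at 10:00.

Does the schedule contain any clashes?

Two intervals overlap when each starts before the other ends.
Sorted by start: Headlines Segment, Traffic Update, Weather Recap, Review Bulletin, Sports Block, Entertainment Package, Headlines Bulletin, Weather Bulletin.
Traffic Update starts after Headlines Segment ends, so nothing later overlaps Headlines Segment either.
Weather Recap starts after Traffic Update ends, so nothing later overlaps Traffic Update either.
Review Bulletin starts after Weather Recap ends, so nothing later overlaps Weather Recap either.
Sports Block starts after Review Bulletin ends, so nothing later overlaps Review Bulletin either.
Entertainment Package starts exactly when Sports Block ends (back-to-back, no overlap), so nothing later overlaps Sports Block either.
Headlines Bulletin starts after Entertainment Package ends, so nothing later overlaps Entertainment Package either.
Weather Bulletin starts after Headlines Bulletin ends.
Every pair is clear; the schedule has no overlaps.

No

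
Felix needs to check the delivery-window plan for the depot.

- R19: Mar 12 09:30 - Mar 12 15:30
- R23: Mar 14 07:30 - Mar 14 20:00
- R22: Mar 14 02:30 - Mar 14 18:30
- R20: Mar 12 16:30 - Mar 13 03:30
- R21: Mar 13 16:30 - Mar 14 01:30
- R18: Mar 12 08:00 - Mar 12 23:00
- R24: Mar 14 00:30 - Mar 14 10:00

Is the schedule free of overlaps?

Sorted by start: R18, R19, R20, R21, R24, R22, R23.
R19 starts before R18 ends → R18 and R19 overlap.
That's a conflict, so the schedule is not conflict-free.

No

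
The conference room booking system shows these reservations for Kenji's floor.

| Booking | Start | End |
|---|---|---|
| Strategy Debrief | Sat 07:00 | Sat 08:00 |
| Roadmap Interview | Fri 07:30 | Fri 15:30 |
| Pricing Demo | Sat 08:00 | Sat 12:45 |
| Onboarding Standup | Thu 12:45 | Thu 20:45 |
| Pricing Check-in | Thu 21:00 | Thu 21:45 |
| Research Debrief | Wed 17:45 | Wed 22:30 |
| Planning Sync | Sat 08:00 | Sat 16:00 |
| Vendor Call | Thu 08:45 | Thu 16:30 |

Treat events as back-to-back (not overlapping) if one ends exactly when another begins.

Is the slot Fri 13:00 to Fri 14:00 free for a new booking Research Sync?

No — it overlaps Roadmap Interview

Research Debrief: ends Wed 22:30 at or before Research Sync starts Fri 13:00 → clear.
Vendor Call: ends Thu 16:30 at or before Research Sync starts Fri 13:00 → clear.
Onboarding Standup: ends Thu 20:45 at or before Research Sync starts Fri 13:00 → clear.
Pricing Check-in: ends Thu 21:45 at or before Research Sync starts Fri 13:00 → clear.
Roadmap Interview: starts Fri 07:30 before Research Sync ends Fri 14:00, and ends Fri 15:30 after Research Sync starts Fri 13:00 → overlap.
Strategy Debrief: starts Sat 07:00 at or after Research Sync ends Fri 14:00 → clear.
Planning Sync: starts Sat 08:00 at or after Research Sync ends Fri 14:00 → clear.
Pricing Demo: starts Sat 08:00 at or after Research Sync ends Fri 14:00 → clear.
Research Sync overlaps Roadmap Interview.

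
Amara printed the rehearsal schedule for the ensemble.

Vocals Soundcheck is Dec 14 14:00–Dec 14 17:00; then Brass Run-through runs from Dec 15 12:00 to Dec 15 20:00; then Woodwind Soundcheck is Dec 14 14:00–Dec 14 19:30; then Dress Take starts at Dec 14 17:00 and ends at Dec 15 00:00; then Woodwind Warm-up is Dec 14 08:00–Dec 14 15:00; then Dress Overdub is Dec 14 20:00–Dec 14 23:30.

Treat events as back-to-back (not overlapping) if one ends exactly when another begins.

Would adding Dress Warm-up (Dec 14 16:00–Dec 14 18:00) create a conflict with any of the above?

Yes — it overlaps Dress Take, Vocals Soundcheck, Woodwind Soundcheck

Woodwind Warm-up: ends Dec 14 15:00 at or before Dress Warm-up starts Dec 14 16:00 → clear.
Vocals Soundcheck: starts Dec 14 14:00 before Dress Warm-up ends Dec 14 18:00, and ends Dec 14 17:00 after Dress Warm-up starts Dec 14 16:00 → overlap.
Woodwind Soundcheck: starts Dec 14 14:00 before Dress Warm-up ends Dec 14 18:00, and ends Dec 14 19:30 after Dress Warm-up starts Dec 14 16:00 → overlap.
Dress Take: starts Dec 14 17:00 before Dress Warm-up ends Dec 14 18:00, and ends Dec 15 00:00 after Dress Warm-up starts Dec 14 16:00 → overlap.
Dress Overdub: starts Dec 14 20:00 at or after Dress Warm-up ends Dec 14 18:00 → clear.
Brass Run-through: starts Dec 15 12:00 at or after Dress Warm-up ends Dec 14 18:00 → clear.
Dress Warm-up overlaps Vocals Soundcheck, Woodwind Soundcheck, Dress Take.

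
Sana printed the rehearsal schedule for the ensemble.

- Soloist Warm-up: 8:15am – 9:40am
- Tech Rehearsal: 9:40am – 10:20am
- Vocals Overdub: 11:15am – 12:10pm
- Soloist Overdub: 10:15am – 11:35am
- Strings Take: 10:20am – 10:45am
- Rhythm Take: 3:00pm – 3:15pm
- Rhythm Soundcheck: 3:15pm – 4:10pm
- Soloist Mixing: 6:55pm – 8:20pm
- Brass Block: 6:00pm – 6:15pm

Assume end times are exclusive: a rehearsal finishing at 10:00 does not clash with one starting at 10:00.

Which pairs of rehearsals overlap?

Soloist Overdub & Strings Take, Soloist Overdub & Tech Rehearsal, Soloist Overdub & Vocals Overdub

Sorted by start: Soloist Warm-up, Tech Rehearsal, Soloist Overdub, Strings Take, Vocals Overdub, Rhythm Take, Rhythm Soundcheck, Brass Block, Soloist Mixing.
Tech Rehearsal starts exactly when Soloist Warm-up ends (back-to-back, no overlap) — done with Soloist Warm-up.
Soloist Overdub starts before Tech Rehearsal ends → Tech Rehearsal and Soloist Overdub overlap.
Strings Take starts exactly when Tech Rehearsal ends (back-to-back, no overlap) — done with Tech Rehearsal.
Strings Take starts before Soloist Overdub ends → Soloist Overdub and Strings Take overlap.
Vocals Overdub starts before Soloist Overdub ends → Soloist Overdub and Vocals Overdub overlap.
Rhythm Take starts after Soloist Overdub ends — done with Soloist Overdub.
Vocals Overdub starts after Strings Take ends — done with Strings Take.
Rhythm Take starts after Vocals Overdub ends — done with Vocals Overdub.
Rhythm Soundcheck starts exactly when Rhythm Take ends (back-to-back, no overlap) — done with Rhythm Take.
Brass Block starts after Rhythm Soundcheck ends — done with Rhythm Soundcheck.
Soloist Mixing starts after Brass Block ends.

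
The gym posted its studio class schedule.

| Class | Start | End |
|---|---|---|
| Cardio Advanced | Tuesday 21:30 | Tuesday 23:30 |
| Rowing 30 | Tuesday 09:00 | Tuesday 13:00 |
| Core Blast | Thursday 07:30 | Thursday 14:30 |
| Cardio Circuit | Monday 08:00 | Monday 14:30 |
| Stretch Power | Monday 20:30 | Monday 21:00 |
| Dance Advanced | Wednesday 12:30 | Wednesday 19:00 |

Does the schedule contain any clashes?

No

Sorted by start: Cardio Circuit, Stretch Power, Rowing 30, Cardio Advanced, Dance Advanced, Core Blast.
Stretch Power starts after Cardio Circuit ends — done with Cardio Circuit.
Rowing 30 starts after Stretch Power ends — done with Stretch Power.
Cardio Advanced starts after Rowing 30 ends — done with Rowing 30.
Dance Advanced starts after Cardio Advanced ends — done with Cardio Advanced.
Core Blast starts after Dance Advanced ends.
Every pair is clear; the schedule has no overlaps.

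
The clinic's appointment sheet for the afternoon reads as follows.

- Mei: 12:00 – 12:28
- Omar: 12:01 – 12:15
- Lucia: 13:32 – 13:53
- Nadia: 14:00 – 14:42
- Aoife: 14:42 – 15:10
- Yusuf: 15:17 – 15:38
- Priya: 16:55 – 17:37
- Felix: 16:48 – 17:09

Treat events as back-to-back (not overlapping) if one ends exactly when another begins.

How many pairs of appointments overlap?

Sorted by start: Mei, Omar, Lucia, Nadia, Aoife, Yusuf, Felix, Priya.
Omar starts before Mei ends → Mei and Omar overlap.
Lucia starts after Mei ends; Mei is clear from here.
Lucia starts after Omar ends; Omar is clear from here.
Nadia starts after Lucia ends; Lucia is clear from here.
Aoife starts exactly when Nadia ends (back-to-back, no overlap); Nadia is clear from here.
Yusuf starts after Aoife ends; Aoife is clear from here.
Felix starts after Yusuf ends; Yusuf is clear from here.
Priya starts before Felix ends → Felix and Priya overlap.
Overlapping pairs: Felix & Priya, Mei & Omar — 2 in total.

2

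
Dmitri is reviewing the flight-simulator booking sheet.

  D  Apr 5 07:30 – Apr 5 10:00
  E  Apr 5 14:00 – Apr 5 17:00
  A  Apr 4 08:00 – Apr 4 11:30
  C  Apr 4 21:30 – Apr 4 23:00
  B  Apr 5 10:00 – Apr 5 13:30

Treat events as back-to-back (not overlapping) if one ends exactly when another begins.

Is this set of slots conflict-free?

Sorted by start: A, C, D, B, E.
C starts after A ends — done with A.
D starts after C ends — done with C.
B starts exactly when D ends (back-to-back, no overlap) — done with D.
E starts after B ends.
Every pair is clear; the schedule has no overlaps.

Yes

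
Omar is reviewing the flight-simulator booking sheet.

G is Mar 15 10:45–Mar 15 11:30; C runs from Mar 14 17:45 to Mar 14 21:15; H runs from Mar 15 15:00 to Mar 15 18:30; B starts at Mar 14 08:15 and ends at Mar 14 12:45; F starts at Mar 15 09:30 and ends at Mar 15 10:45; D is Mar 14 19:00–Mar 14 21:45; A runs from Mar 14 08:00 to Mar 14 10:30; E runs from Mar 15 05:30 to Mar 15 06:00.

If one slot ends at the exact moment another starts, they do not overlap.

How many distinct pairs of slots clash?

Sorted by start: A, B, C, D, E, F, G, H.
B starts before A ends → A and B overlap.
C starts after A ends — done with A.
C starts after B ends — done with B.
D starts before C ends → C and D overlap.
E starts after C ends — done with C.
E starts after D ends — done with D.
F starts after E ends — done with E.
G starts exactly when F ends (back-to-back, no overlap) — done with F.
H starts after G ends.
Overlapping pairs: A & B, C & D — 2 in total.

2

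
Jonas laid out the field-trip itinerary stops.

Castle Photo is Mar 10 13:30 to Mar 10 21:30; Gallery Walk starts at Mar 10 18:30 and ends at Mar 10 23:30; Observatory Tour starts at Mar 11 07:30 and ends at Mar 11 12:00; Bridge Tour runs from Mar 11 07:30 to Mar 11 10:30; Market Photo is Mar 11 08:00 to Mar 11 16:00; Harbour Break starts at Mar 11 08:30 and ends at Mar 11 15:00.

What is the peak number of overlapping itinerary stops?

4

Walk through starts and ends in time order (an end at T is processed before a start at T):
Mar 10 13:30 start Castle Photo → 1
Mar 10 18:30 start Gallery Walk → 2
Mar 10 21:30 end Castle Photo → 1
Mar 10 23:30 end Gallery Walk → 0
Mar 11 07:30 start Bridge Tour → 1
Mar 11 07:30 start Observatory Tour → 2
Mar 11 08:00 start Market Photo → 3
Mar 11 08:30 start Harbour Break → 4
Mar 11 10:30 end Bridge Tour → 3
Mar 11 12:00 end Observatory Tour → 2
Mar 11 15:00 end Harbour Break → 1
Mar 11 16:00 end Market Photo → 0
Peak is 4, at Mar 11 08:30 (Bridge Tour, Harbour Break, Market Photo, Observatory Tour).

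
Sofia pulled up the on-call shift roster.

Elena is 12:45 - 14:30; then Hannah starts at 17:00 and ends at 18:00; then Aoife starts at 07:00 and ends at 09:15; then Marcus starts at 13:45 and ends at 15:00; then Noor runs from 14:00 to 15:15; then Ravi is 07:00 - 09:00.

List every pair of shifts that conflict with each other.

Sorted by start: Ravi, Aoife, Elena, Marcus, Noor, Hannah.
Aoife starts before Ravi ends → Ravi and Aoife overlap.
Elena starts after Ravi ends, so nothing later overlaps Ravi either.
Elena starts after Aoife ends, so nothing later overlaps Aoife either.
Marcus starts before Elena ends → Elena and Marcus overlap.
Noor starts before Elena ends → Elena and Noor overlap.
Hannah starts after Elena ends.
Noor starts before Marcus ends → Marcus and Noor overlap.
Hannah starts after Marcus ends.
Hannah starts after Noor ends.

Aoife & Ravi, Elena & Marcus, Elena & Noor, Marcus & Noor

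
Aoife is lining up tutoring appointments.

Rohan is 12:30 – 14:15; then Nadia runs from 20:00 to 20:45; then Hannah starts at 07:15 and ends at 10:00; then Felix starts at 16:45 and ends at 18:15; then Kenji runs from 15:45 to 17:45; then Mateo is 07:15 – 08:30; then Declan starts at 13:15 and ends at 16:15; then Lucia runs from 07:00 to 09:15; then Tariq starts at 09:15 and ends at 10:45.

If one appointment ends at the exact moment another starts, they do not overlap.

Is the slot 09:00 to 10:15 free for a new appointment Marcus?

Lucia: starts 07:00 before Marcus ends 10:15, and ends 09:15 after Marcus starts 09:00 → overlap.
Mateo: ends 08:30 at or before Marcus starts 09:00 → clear.
Hannah: starts 07:15 before Marcus ends 10:15, and ends 10:00 after Marcus starts 09:00 → overlap.
Tariq: starts 09:15 before Marcus ends 10:15, and ends 10:45 after Marcus starts 09:00 → overlap.
Rohan: starts 12:30 at or after Marcus ends 10:15 → clear.
Declan: starts 13:15 at or after Marcus ends 10:15 → clear.
Kenji: starts 15:45 at or after Marcus ends 10:15 → clear.
Felix: starts 16:45 at or after Marcus ends 10:15 → clear.
Nadia: starts 20:00 at or after Marcus ends 10:15 → clear.
Marcus overlaps Lucia, Hannah, Tariq.

No — it overlaps Hannah, Lucia, Tariq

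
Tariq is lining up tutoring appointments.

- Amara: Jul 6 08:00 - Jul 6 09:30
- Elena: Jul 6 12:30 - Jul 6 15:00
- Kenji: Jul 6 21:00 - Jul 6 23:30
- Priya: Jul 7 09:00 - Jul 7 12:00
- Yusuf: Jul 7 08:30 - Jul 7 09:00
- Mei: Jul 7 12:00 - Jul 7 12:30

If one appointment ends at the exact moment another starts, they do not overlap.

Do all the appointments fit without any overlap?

Yes

Sorted by start: Amara, Elena, Kenji, Yusuf, Priya, Mei.
Elena starts after Amara ends, so Amara has no further overlaps.
Kenji starts after Elena ends, so Elena has no further overlaps.
Yusuf starts after Kenji ends, so Kenji has no further overlaps.
Priya starts exactly when Yusuf ends (back-to-back, no overlap), so Yusuf has no further overlaps.
Mei starts exactly when Priya ends (back-to-back, no overlap).
Every pair is clear; the schedule has no overlaps.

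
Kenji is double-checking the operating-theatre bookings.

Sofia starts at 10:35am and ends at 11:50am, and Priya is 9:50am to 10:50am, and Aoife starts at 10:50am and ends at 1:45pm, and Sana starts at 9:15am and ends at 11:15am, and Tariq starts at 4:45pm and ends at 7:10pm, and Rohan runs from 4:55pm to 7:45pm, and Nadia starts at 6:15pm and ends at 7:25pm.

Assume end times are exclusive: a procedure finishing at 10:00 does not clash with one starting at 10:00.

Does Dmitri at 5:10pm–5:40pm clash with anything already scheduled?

Sana: ends 11:15am at or before Dmitri starts 5:10pm → clear.
Priya: ends 10:50am at or before Dmitri starts 5:10pm → clear.
Sofia: ends 11:50am at or before Dmitri starts 5:10pm → clear.
Aoife: ends 1:45pm at or before Dmitri starts 5:10pm → clear.
Tariq: starts 4:45pm before Dmitri ends 5:40pm, and ends 7:10pm after Dmitri starts 5:10pm → overlap.
Rohan: starts 4:55pm before Dmitri ends 5:40pm, and ends 7:45pm after Dmitri starts 5:10pm → overlap.
Nadia: starts 6:15pm at or after Dmitri ends 5:40pm → clear.
Dmitri overlaps Tariq, Rohan.

Yes — it overlaps Rohan, Tariq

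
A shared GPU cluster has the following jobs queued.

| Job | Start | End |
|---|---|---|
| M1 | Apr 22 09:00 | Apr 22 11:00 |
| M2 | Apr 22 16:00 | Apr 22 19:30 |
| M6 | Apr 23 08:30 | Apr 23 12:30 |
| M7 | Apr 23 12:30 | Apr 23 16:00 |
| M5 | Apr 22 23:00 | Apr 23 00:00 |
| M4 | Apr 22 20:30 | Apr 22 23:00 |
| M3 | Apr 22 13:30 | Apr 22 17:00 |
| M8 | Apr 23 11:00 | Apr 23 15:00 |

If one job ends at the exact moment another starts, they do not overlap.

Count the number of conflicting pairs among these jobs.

Sorted by start: M1, M3, M2, M4, M5, M6, M8, M7.
M3 starts after M1 ends, so M1 has no further overlaps.
M2 starts before M3 ends → M3 and M2 overlap.
M4 starts after M3 ends, so M3 has no further overlaps.
M4 starts after M2 ends, so M2 has no further overlaps.
M5 starts exactly when M4 ends (back-to-back, no overlap), so M4 has no further overlaps.
M6 starts after M5 ends, so M5 has no further overlaps.
M8 starts before M6 ends → M6 and M8 overlap.
M7 starts exactly when M6 ends (back-to-back, no overlap).
M7 starts before M8 ends → M8 and M7 overlap.
Overlapping pairs: M2 & M3, M6 & M8, M7 & M8 — 3 in total.

3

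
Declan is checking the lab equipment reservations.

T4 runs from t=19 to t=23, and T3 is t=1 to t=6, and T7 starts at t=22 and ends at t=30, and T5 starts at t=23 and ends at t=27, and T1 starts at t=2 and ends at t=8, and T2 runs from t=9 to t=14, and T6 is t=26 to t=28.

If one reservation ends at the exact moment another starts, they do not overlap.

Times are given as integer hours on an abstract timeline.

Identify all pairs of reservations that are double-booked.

Sorted by start: T3, T1, T2, T4, T7, T5, T6.
T1 starts before T3 ends → T3 and T1 overlap.
T2 starts after T3 ends, so T3 has no further overlaps.
T2 starts after T1 ends, so T1 has no further overlaps.
T4 starts after T2 ends, so T2 has no further overlaps.
T7 starts before T4 ends → T4 and T7 overlap.
T5 starts exactly when T4 ends (back-to-back, no overlap), so T4 has no further overlaps.
T5 starts before T7 ends → T7 and T5 overlap.
T6 starts before T7 ends → T7 and T6 overlap.
T6 starts before T5 ends → T5 and T6 overlap.

T1 & T3, T4 & T7, T5 & T6, T5 & T7, T6 & T7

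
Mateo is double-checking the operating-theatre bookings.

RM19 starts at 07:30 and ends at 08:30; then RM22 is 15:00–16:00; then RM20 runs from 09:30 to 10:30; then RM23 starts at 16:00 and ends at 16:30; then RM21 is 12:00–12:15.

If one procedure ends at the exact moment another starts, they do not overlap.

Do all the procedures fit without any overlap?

Two intervals overlap when each starts before the other ends.
Sorted by start: RM19, RM20, RM21, RM22, RM23.
RM20 starts after RM19 ends; RM19 is clear from here.
RM21 starts after RM20 ends; RM20 is clear from here.
RM22 starts after RM21 ends; RM21 is clear from here.
RM23 starts exactly when RM22 ends (back-to-back, no overlap).
Every pair is clear; the schedule has no overlaps.

Yes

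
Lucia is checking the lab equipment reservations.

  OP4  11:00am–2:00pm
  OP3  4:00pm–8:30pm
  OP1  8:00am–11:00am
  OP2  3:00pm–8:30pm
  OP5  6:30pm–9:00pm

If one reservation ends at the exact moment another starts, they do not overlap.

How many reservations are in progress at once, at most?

3

Sort all start/end points and keep a running count:
8:00am start OP1 → 1
11:00am end OP1 → 0
11:00am start OP4 → 1
2:00pm end OP4 → 0
3:00pm start OP2 → 1
4:00pm start OP3 → 2
6:30pm start OP5 → 3
8:30pm end OP2 → 2
8:30pm end OP3 → 1
9:00pm end OP5 → 0
Peak is 3, at 6:30pm (OP2, OP3, OP5).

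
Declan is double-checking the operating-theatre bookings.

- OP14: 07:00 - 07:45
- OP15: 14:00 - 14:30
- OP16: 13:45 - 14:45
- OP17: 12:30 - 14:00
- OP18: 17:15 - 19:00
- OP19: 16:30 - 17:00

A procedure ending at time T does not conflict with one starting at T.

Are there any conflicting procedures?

Sorted by start: OP14, OP17, OP16, OP15, OP19, OP18.
OP17 starts after OP14 ends, so nothing later overlaps OP14 either.
OP16 starts before OP17 ends → OP17 and OP16 overlap.
That's a conflict, so the schedule is not conflict-free.

Yes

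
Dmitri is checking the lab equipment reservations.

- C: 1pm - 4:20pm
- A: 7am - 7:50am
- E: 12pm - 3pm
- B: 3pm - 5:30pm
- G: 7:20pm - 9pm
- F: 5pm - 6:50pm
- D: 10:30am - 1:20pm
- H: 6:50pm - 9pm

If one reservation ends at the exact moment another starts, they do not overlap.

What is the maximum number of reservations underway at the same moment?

Sweep the timeline, counting +1 at each start and −1 at each end (ends before starts at a tie):
7am start A → 1
7:50am end A → 0
10:30am start D → 1
12pm start E → 2
1pm start C → 3
1:20pm end D → 2
3pm end E → 1
3pm start B → 2
4:20pm end C → 1
5pm start F → 2
5:30pm end B → 1
6:50pm end F → 0
6:50pm start H → 1
7:20pm start G → 2
9pm end G → 1
9pm end H → 0
Peak is 3, at 1pm (C, D, E).

3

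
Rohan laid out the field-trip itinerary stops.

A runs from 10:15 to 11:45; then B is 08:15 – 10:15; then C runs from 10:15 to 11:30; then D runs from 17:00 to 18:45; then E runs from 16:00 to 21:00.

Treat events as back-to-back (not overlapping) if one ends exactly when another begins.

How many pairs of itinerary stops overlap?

Check each pair: they overlap iff neither finishes before the other starts.
Sorted by start: B, A, C, E, D.
A starts exactly when B ends (back-to-back, no overlap); B is clear from here.
C starts before A ends → A and C overlap.
E starts after A ends; A is clear from here.
E starts after C ends; C is clear from here.
D starts before E ends → E and D overlap.
Overlapping pairs: A & C, D & E — 2 in total.

2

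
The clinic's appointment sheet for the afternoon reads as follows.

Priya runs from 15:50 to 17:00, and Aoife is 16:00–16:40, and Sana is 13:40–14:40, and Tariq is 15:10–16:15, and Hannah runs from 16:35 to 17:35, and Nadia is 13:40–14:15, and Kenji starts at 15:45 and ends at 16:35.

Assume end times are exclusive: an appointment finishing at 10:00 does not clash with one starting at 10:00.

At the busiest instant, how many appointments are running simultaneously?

Walk through starts and ends in time order (an end at T is processed before a start at T):
13:40 start Nadia → 1
13:40 start Sana → 2
14:15 end Nadia → 1
14:40 end Sana → 0
15:10 start Tariq → 1
15:45 start Kenji → 2
15:50 start Priya → 3
16:00 start Aoife → 4
16:15 end Tariq → 3
16:35 end Kenji → 2
16:35 start Hannah → 3
16:40 end Aoife → 2
17:00 end Priya → 1
17:35 end Hannah → 0
Peak is 4, at 16:00 (Aoife, Kenji, Priya, Tariq).

4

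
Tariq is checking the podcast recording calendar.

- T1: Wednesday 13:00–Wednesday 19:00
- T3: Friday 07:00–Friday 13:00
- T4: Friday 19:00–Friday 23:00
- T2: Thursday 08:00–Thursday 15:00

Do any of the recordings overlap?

No

Sorted by start: T1, T2, T3, T4.
T2 starts after T1 ends, so nothing later overlaps T1 either.
T3 starts after T2 ends, so nothing later overlaps T2 either.
T4 starts after T3 ends.
Every pair is clear; the schedule has no overlaps.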